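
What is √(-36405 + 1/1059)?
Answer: I*√40827514746/1059 ≈ 190.8*I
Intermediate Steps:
√(-36405 + 1/1059) = √(-38552894/1059) = I*√40827514746/1059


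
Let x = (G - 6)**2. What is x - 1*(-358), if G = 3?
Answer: 367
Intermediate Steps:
x = 9 (x = (3 - 6)**2 = (-3)**2 = 9)
x - 1*(-358) = 9 - 1*(-358) = 9 + 358 = 367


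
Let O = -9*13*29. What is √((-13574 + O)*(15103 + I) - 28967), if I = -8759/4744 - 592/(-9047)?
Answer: I*√118006169865859878317758/21459484 ≈ 16008.0*I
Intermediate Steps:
O = -3393 (O = -117*29 = -3393)
I = -76434225/42918968 (I = -8759*1/4744 - 592*(-1/9047) = -8759/4744 + 592/9047 = -76434225/42918968 ≈ -1.7809)
√((-13574 + O)*(15103 + I) - 28967) = √((-13574 - 3393)*(15103 - 76434225/42918968) - 28967) = √(-16967*648128739479/42918968 - 28967) = √(-10996800322740193/42918968 - 28967) = √(-10998043556486249/42918968) = I*√118006169865859878317758/21459484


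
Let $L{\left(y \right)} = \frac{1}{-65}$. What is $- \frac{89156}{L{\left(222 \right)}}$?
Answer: $5795140$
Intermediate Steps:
$L{\left(y \right)} = - \frac{1}{65}$
$- \frac{89156}{L{\left(222 \right)}} = - \frac{89156}{- \frac{1}{65}} = \left(-89156\right) \left(-65\right) = 5795140$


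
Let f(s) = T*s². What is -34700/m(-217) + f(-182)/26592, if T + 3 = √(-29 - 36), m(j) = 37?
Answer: -77201597/81992 + 8281*I*√65/6648 ≈ -941.58 + 10.043*I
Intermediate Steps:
T = -3 + I*√65 (T = -3 + √(-29 - 36) = -3 + √(-65) = -3 + I*√65 ≈ -3.0 + 8.0623*I)
f(s) = s²*(-3 + I*√65) (f(s) = (-3 + I*√65)*s² = s²*(-3 + I*√65))
-34700/m(-217) + f(-182)/26592 = -34700/37 + ((-182)²*(-3 + I*√65))/26592 = -34700*1/37 + (33124*(-3 + I*√65))*(1/26592) = -34700/37 + (-99372 + 33124*I*√65)*(1/26592) = -34700/37 + (-8281/2216 + 8281*I*√65/6648) = -77201597/81992 + 8281*I*√65/6648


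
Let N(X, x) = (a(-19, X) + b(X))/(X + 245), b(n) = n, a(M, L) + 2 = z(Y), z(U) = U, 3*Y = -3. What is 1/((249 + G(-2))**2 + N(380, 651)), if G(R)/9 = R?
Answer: 625/33351002 ≈ 1.8740e-5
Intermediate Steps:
Y = -1 (Y = (1/3)*(-3) = -1)
a(M, L) = -3 (a(M, L) = -2 - 1 = -3)
G(R) = 9*R
N(X, x) = (-3 + X)/(245 + X) (N(X, x) = (-3 + X)/(X + 245) = (-3 + X)/(245 + X))
1/((249 + G(-2))**2 + N(380, 651)) = 1/((249 + 9*(-2))**2 + (-3 + 380)/(245 + 380)) = 1/((249 - 18)**2 + 377/625) = 1/(231**2 + (1/625)*377) = 1/(53361 + 377/625) = 1/(33351002/625) = 625/33351002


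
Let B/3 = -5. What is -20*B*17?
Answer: 5100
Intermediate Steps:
B = -15 (B = 3*(-5) = -15)
-20*B*17 = -20*(-15)*17 = 300*17 = 5100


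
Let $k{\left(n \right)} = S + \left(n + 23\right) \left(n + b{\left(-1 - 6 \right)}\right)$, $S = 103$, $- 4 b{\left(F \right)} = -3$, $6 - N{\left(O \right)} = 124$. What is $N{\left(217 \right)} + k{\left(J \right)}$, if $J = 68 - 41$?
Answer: $\frac{2745}{2} \approx 1372.5$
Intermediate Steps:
$N{\left(O \right)} = -118$ ($N{\left(O \right)} = 6 - 124 = -118$)
$b{\left(F \right)} = \frac{3}{4}$ ($b{\left(F \right)} = \left(- \frac{1}{4}\right) \left(-3\right) = \frac{3}{4}$)
$J = 27$
$k{\left(n \right)} = 103 + \left(23 + n\right) \left(\frac{3}{4} + n\right)$ ($k{\left(n \right)} = 103 + \left(n + 23\right) \left(n + \frac{3}{4}\right) = 103 + \left(23 + n\right) \left(\frac{3}{4} + n\right)$)
$N{\left(217 \right)} + k{\left(J \right)} = -118 + \left(\frac{481}{4} + 27^{2} + \frac{95}{4} \cdot 27\right) = -118 + \left(\frac{481}{4} + 729 + \frac{2565}{4}\right) = -118 + \frac{2981}{2} = \frac{2745}{2}$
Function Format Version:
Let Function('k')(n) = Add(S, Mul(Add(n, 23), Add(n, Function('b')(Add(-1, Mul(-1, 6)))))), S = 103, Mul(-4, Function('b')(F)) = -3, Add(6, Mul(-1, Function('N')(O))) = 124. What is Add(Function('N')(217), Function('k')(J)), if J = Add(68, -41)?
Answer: Rational(2745, 2) ≈ 1372.5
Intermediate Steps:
Function('N')(O) = -118 (Function('N')(O) = Add(6, Mul(-1, 124)) = Add(6, -124) = -118)
Function('b')(F) = Rational(3, 4) (Function('b')(F) = Mul(Rational(-1, 4), -3) = Rational(3, 4))
J = 27
Function('k')(n) = Add(103, Mul(Add(23, n), Add(Rational(3, 4), n))) (Function('k')(n) = Add(103, Mul(Add(n, 23), Add(n, Rational(3, 4)))) = Add(103, Mul(Add(23, n), Add(Rational(3, 4), n))))
Add(Function('N')(217), Function('k')(J)) = Add(-118, Add(Rational(481, 4), Pow(27, 2), Mul(Rational(95, 4), 27))) = Add(-118, Add(Rational(481, 4), 729, Rational(2565, 4))) = Add(-118, Rational(2981, 2)) = Rational(2745, 2)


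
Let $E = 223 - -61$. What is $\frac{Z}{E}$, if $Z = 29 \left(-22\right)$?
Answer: $- \frac{319}{142} \approx -2.2465$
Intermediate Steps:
$Z = -638$
$E = 284$ ($E = 223 + 61 = 284$)
$\frac{Z}{E} = - \frac{638}{284} = \left(-638\right) \frac{1}{284} = - \frac{319}{142}$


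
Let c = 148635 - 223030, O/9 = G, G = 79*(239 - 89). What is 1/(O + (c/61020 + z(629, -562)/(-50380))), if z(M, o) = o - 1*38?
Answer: 30741876/3278583961319 ≈ 9.3766e-6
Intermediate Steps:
z(M, o) = -38 + o (z(M, o) = o - 38 = -38 + o)
G = 11850 (G = 79*150 = 11850)
O = 106650 (O = 9*11850 = 106650)
c = -74395
1/(O + (c/61020 + z(629, -562)/(-50380))) = 1/(106650 + (-74395/61020 + (-38 - 562)/(-50380))) = 1/(106650 + (-74395*1/61020 - 600*(-1/50380))) = 1/(106650 + (-14879/12204 + 30/2519)) = 1/(106650 - 37114081/30741876) = 1/(3278583961319/30741876) = 30741876/3278583961319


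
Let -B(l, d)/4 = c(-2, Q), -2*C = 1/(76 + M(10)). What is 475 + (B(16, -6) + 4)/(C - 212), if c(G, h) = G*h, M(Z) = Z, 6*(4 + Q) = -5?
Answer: 3998501/8415 ≈ 475.16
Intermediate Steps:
Q = -29/6 (Q = -4 + (⅙)*(-5) = -4 - ⅚ = -29/6 ≈ -4.8333)
C = -1/172 (C = -1/(2*(76 + 10)) = -½/86 = -½*1/86 = -1/172 ≈ -0.0058140)
B(l, d) = -116/3 (B(l, d) = -(-8)*(-29)/6 = -4*29/3 = -116/3)
475 + (B(16, -6) + 4)/(C - 212) = 475 + (-116/3 + 4)/(-1/172 - 212) = 475 - 104/(3*(-36465/172)) = 475 - 104/3*(-172/36465) = 475 + 1376/8415 = 3998501/8415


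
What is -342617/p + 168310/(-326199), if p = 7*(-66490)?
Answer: 33424799483/151822800570 ≈ 0.22016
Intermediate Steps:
p = -465430
-342617/p + 168310/(-326199) = -342617/(-465430) + 168310/(-326199) = -342617*(-1/465430) + 168310*(-1/326199) = 342617/465430 - 168310/326199 = 33424799483/151822800570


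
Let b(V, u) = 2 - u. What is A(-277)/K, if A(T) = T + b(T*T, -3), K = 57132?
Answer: -68/14283 ≈ -0.0047609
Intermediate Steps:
A(T) = 5 + T (A(T) = T + (2 - 1*(-3)) = T + (2 + 3) = T + 5 = 5 + T)
A(-277)/K = (5 - 277)/57132 = -272*1/57132 = -68/14283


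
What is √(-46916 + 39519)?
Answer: I*√7397 ≈ 86.006*I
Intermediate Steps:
√(-46916 + 39519) = √(-7397) = I*√7397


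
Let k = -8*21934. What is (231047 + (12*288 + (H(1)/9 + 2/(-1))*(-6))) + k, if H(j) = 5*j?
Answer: 177119/3 ≈ 59040.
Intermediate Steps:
k = -175472
(231047 + (12*288 + (H(1)/9 + 2/(-1))*(-6))) + k = (231047 + (12*288 + ((5*1)/9 + 2/(-1))*(-6))) - 175472 = (231047 + (3456 + (5*(⅑) + 2*(-1))*(-6))) - 175472 = (231047 + (3456 + (5/9 - 2)*(-6))) - 175472 = (231047 + (3456 - 13/9*(-6))) - 175472 = (231047 + (3456 + 26/3)) - 175472 = (231047 + 10394/3) - 175472 = 703535/3 - 175472 = 177119/3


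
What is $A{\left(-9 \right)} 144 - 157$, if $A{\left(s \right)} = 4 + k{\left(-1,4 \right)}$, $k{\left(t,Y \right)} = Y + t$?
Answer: $851$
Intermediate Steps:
$A{\left(s \right)} = 7$ ($A{\left(s \right)} = 4 + \left(4 - 1\right) = 4 + 3 = 7$)
$A{\left(-9 \right)} 144 - 157 = 7 \cdot 144 - 157 = 1008 - 157 = 851$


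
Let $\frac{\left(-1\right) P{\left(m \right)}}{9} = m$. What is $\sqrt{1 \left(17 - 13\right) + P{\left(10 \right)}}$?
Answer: $i \sqrt{86} \approx 9.2736 i$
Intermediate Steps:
$P{\left(m \right)} = - 9 m$
$\sqrt{1 \left(17 - 13\right) + P{\left(10 \right)}} = \sqrt{1 \left(17 - 13\right) - 90} = \sqrt{1 \cdot 4 - 90} = \sqrt{4 - 90} = \sqrt{-86} = i \sqrt{86}$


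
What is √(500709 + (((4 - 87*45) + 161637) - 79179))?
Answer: 2*√144814 ≈ 761.09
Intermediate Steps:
√(500709 + (((4 - 87*45) + 161637) - 79179)) = √(500709 + (((4 - 3915) + 161637) - 79179)) = √(500709 + ((-3911 + 161637) - 79179)) = √(500709 + (157726 - 79179)) = √(500709 + 78547) = √579256 = 2*√144814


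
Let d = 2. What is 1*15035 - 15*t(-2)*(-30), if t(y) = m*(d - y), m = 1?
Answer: 16835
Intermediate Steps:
t(y) = 2 - y (t(y) = 1*(2 - y) = 2 - y)
1*15035 - 15*t(-2)*(-30) = 1*15035 - 15*(2 - 1*(-2))*(-30) = 15035 - 15*(2 + 2)*(-30) = 15035 - 15*4*(-30) = 15035 - 60*(-30) = 15035 + 1800 = 16835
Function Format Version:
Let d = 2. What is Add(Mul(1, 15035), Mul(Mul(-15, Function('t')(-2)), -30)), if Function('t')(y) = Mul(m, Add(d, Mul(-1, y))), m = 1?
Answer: 16835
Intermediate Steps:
Function('t')(y) = Add(2, Mul(-1, y)) (Function('t')(y) = Mul(1, Add(2, Mul(-1, y))) = Add(2, Mul(-1, y)))
Add(Mul(1, 15035), Mul(Mul(-15, Function('t')(-2)), -30)) = Add(Mul(1, 15035), Mul(Mul(-15, Add(2, Mul(-1, -2))), -30)) = Add(15035, Mul(Mul(-15, Add(2, 2)), -30)) = Add(15035, Mul(Mul(-15, 4), -30)) = Add(15035, Mul(-60, -30)) = Add(15035, 1800) = 16835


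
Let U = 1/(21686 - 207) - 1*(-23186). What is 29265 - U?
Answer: 130570840/21479 ≈ 6079.0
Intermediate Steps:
U = 498012095/21479 (U = 1/21479 + 23186 = 498012095/21479 ≈ 23186.)
29265 - U = 29265 - 1*498012095/21479 = 29265 - 498012095/21479 = 130570840/21479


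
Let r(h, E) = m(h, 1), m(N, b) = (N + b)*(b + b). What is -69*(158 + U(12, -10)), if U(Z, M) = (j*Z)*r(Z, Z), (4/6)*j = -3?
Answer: 85974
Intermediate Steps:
j = -9/2 (j = (3/2)*(-3) = -9/2 ≈ -4.5000)
m(N, b) = 2*b*(N + b) (m(N, b) = (N + b)*(2*b) = 2*b*(N + b))
r(h, E) = 2 + 2*h (r(h, E) = 2*1*(h + 1) = 2*1*(1 + h) = 2 + 2*h)
U(Z, M) = -9*Z*(2 + 2*Z)/2 (U(Z, M) = (-9*Z/2)*(2 + 2*Z) = -9*Z*(2 + 2*Z)/2)
-69*(158 + U(12, -10)) = -69*(158 - 9*12*(1 + 12)) = -69*(158 - 9*12*13) = -69*(158 - 1404) = -69*(-1246) = 85974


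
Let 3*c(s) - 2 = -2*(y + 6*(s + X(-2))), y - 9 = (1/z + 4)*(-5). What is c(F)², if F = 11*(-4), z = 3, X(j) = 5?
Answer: 2208196/81 ≈ 27262.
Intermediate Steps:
y = -38/3 (y = 9 + (1/3 + 4)*(-5) = 9 + (⅓ + 4)*(-5) = 9 + (13/3)*(-5) = 9 - 65/3 = -38/3 ≈ -12.667)
F = -44
c(s) = -98/9 - 4*s (c(s) = ⅔ + (-2*(-38/3 + 6*(s + 5)))/3 = ⅔ + (-2*(-38/3 + 6*(5 + s)))/3 = ⅔ + (-2*(-38/3 + (30 + 6*s)))/3 = ⅔ + (-2*(52/3 + 6*s))/3 = ⅔ + (-104/3 - 12*s)/3 = ⅔ + (-104/9 - 4*s) = -98/9 - 4*s)
c(F)² = (-98/9 - 4*(-44))² = (-98/9 + 176)² = (1486/9)² = 2208196/81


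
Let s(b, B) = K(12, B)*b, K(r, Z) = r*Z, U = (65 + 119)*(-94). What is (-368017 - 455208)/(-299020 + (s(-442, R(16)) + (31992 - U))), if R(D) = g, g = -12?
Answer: 823225/186084 ≈ 4.4239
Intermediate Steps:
R(D) = -12
U = -17296 (U = 184*(-94) = -17296)
K(r, Z) = Z*r
s(b, B) = 12*B*b (s(b, B) = (B*12)*b = (12*B)*b = 12*B*b)
(-368017 - 455208)/(-299020 + (s(-442, R(16)) + (31992 - U))) = (-368017 - 455208)/(-299020 + (12*(-12)*(-442) + (31992 - 1*(-17296)))) = -823225/(-299020 + (63648 + (31992 + 17296))) = -823225/(-299020 + (63648 + 49288)) = -823225/(-299020 + 112936) = -823225/(-186084) = -823225*(-1/186084) = 823225/186084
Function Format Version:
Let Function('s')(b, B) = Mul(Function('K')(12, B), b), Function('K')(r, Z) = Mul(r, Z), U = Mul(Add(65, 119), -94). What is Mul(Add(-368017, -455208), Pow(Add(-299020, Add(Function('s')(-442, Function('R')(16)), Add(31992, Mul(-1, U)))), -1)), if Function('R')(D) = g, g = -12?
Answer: Rational(823225, 186084) ≈ 4.4239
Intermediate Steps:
Function('R')(D) = -12
U = -17296 (U = Mul(184, -94) = -17296)
Function('K')(r, Z) = Mul(Z, r)
Function('s')(b, B) = Mul(12, B, b) (Function('s')(b, B) = Mul(Mul(B, 12), b) = Mul(Mul(12, B), b) = Mul(12, B, b))
Mul(Add(-368017, -455208), Pow(Add(-299020, Add(Function('s')(-442, Function('R')(16)), Add(31992, Mul(-1, U)))), -1)) = Mul(Add(-368017, -455208), Pow(Add(-299020, Add(Mul(12, -12, -442), Add(31992, Mul(-1, -17296)))), -1)) = Mul(-823225, Pow(Add(-299020, Add(63648, Add(31992, 17296))), -1)) = Mul(-823225, Pow(Add(-299020, Add(63648, 49288)), -1)) = Mul(-823225, Pow(Add(-299020, 112936), -1)) = Mul(-823225, Pow(-186084, -1)) = Mul(-823225, Rational(-1, 186084)) = Rational(823225, 186084)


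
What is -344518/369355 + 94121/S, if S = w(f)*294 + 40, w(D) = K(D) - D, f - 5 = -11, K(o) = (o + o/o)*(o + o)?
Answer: 28065253963/7181738620 ≈ 3.9079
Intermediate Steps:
K(o) = 2*o*(1 + o) (K(o) = (o + 1)*(2*o) = (1 + o)*(2*o) = 2*o*(1 + o))
f = -6 (f = 5 - 11 = -6)
w(D) = -D + 2*D*(1 + D) (w(D) = 2*D*(1 + D) - D = -D + 2*D*(1 + D))
S = 19444 (S = -6*(1 + 2*(-6))*294 + 40 = -6*(1 - 12)*294 + 40 = -6*(-11)*294 + 40 = 66*294 + 40 = 19404 + 40 = 19444)
-344518/369355 + 94121/S = -344518/369355 + 94121/19444 = 28065253963/7181738620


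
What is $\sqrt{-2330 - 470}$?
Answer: $20 i \sqrt{7} \approx 52.915 i$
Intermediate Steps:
$\sqrt{-2330 - 470} = \sqrt{-2800} = 20 i \sqrt{7}$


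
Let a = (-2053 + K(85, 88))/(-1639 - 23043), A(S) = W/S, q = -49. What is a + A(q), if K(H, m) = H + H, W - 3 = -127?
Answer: 450405/172774 ≈ 2.6069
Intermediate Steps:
W = -124 (W = 3 - 127 = -124)
K(H, m) = 2*H
A(S) = -124/S
a = 269/3526 (a = (-2053 + 2*85)/(-1639 - 23043) = (-2053 + 170)/(-24682) = -1883*(-1/24682) = 269/3526 ≈ 0.076290)
a + A(q) = 269/3526 - 124/(-49) = 269/3526 - 124*(-1/49) = 269/3526 + 124/49 = 450405/172774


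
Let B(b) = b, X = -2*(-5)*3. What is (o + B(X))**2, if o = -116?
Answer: 7396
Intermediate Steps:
X = 30 (X = 10*3 = 30)
(o + B(X))**2 = (-116 + 30)**2 = (-86)**2 = 7396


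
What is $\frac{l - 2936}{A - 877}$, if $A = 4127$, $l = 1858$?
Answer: $- \frac{539}{1625} \approx -0.33169$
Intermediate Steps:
$\frac{l - 2936}{A - 877} = \frac{1858 - 2936}{4127 - 877} = - \frac{1078}{3250} = \left(-1078\right) \frac{1}{3250} = - \frac{539}{1625}$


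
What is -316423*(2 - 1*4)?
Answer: 632846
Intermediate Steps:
-316423*(2 - 1*4) = -316423*(2 - 4) = -316423*(-2) = 632846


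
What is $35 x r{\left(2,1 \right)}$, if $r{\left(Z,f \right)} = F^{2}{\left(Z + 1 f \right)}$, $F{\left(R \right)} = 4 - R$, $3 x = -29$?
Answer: $- \frac{1015}{3} \approx -338.33$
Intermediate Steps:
$x = - \frac{29}{3}$ ($x = \frac{1}{3} \left(-29\right) = - \frac{29}{3} \approx -9.6667$)
$r{\left(Z,f \right)} = \left(4 - Z - f\right)^{2}$ ($r{\left(Z,f \right)} = \left(4 - \left(Z + 1 f\right)\right)^{2} = \left(4 - \left(Z + f\right)\right)^{2} = \left(4 - Z - f\right)^{2}$)
$35 x r{\left(2,1 \right)} = 35 \left(- \frac{29}{3}\right) \left(-4 + 2 + 1\right)^{2} = - \frac{1015 \left(-1\right)^{2}}{3} = \left(- \frac{1015}{3}\right) 1 = - \frac{1015}{3}$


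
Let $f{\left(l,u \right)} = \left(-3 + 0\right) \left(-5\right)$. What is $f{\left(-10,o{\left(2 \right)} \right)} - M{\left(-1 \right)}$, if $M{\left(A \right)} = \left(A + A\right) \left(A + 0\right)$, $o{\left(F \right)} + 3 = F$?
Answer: $13$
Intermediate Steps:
$o{\left(F \right)} = -3 + F$
$f{\left(l,u \right)} = 15$ ($f{\left(l,u \right)} = \left(-3\right) \left(-5\right) = 15$)
$M{\left(A \right)} = 2 A^{2}$ ($M{\left(A \right)} = 2 A A = 2 A^{2}$)
$f{\left(-10,o{\left(2 \right)} \right)} - M{\left(-1 \right)} = 15 - 2 \left(-1\right)^{2} = 15 - 2 \cdot 1 = 15 - 2 = 13$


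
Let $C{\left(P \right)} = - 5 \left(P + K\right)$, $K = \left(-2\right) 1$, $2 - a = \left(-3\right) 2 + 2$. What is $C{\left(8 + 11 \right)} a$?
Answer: $-510$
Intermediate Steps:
$a = 6$ ($a = 2 - \left(\left(-3\right) 2 + 2\right) = 2 - \left(-6 + 2\right) = 2 - -4 = 2 + 4 = 6$)
$K = -2$
$C{\left(P \right)} = 10 - 5 P$ ($C{\left(P \right)} = - 5 \left(P - 2\right) = - 5 \left(-2 + P\right) = 10 - 5 P$)
$C{\left(8 + 11 \right)} a = \left(10 - 5 \left(8 + 11\right)\right) 6 = \left(10 - 95\right) 6 = \left(-85\right) 6 = -510$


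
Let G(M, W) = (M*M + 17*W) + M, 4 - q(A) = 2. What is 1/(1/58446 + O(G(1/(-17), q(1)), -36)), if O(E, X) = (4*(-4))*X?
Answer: 58446/33664897 ≈ 0.0017361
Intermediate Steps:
q(A) = 2 (q(A) = 4 - 1*2 = 4 - 2 = 2)
G(M, W) = M + M² + 17*W (G(M, W) = (M² + 17*W) + M = M + M² + 17*W)
O(E, X) = -16*X
1/(1/58446 + O(G(1/(-17), q(1)), -36)) = 1/(1/58446 - 16*(-36)) = 1/(1/58446 + 576) = 1/(33664897/58446) = 58446/33664897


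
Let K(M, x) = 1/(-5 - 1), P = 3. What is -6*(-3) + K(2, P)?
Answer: 107/6 ≈ 17.833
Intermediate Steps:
K(M, x) = -⅙ (K(M, x) = 1/(-6) = -⅙)
-6*(-3) + K(2, P) = -6*(-3) - ⅙ = 18 - ⅙ = 107/6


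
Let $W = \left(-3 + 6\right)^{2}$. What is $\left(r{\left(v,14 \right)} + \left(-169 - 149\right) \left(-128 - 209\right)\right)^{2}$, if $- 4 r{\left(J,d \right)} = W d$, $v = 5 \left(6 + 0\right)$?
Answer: $\frac{45911204361}{4} \approx 1.1478 \cdot 10^{10}$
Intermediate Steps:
$W = 9$ ($W = 3^{2} = 9$)
$v = 30$ ($v = 5 \cdot 6 = 30$)
$r{\left(J,d \right)} = - \frac{9 d}{4}$
$\left(r{\left(v,14 \right)} + \left(-169 - 149\right) \left(-128 - 209\right)\right)^{2} = \left(\left(- \frac{9}{4}\right) 14 + \left(-169 - 149\right) \left(-128 - 209\right)\right)^{2} = \left(- \frac{63}{2} - -107166\right)^{2} = \left(- \frac{63}{2} + 107166\right)^{2} = \left(\frac{214269}{2}\right)^{2} = \frac{45911204361}{4}$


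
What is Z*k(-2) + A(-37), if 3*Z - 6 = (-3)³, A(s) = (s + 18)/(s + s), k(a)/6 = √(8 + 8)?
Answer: -12413/74 ≈ -167.74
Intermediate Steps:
k(a) = 24 (k(a) = 6*√(8 + 8) = 6*√16 = 6*4 = 24)
A(s) = (18 + s)/(2*s) (A(s) = (18 + s)/((2*s)) = (18 + s)*(1/(2*s)) = (18 + s)/(2*s))
Z = -7 (Z = 2 + (⅓)*(-3)³ = 2 + (⅓)*(-27) = 2 - 9 = -7)
Z*k(-2) + A(-37) = -7*24 + (½)*(18 - 37)/(-37) = -168 + (½)*(-1/37)*(-19) = -168 + 19/74 = -12413/74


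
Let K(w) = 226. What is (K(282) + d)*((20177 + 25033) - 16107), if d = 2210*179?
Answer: 11519433048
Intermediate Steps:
d = 395590
(K(282) + d)*((20177 + 25033) - 16107) = (226 + 395590)*((20177 + 25033) - 16107) = 395816*(45210 - 16107) = 395816*29103 = 11519433048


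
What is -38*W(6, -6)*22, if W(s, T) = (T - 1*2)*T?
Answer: -40128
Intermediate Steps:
W(s, T) = T*(-2 + T) (W(s, T) = (T - 2)*T = (-2 + T)*T = T*(-2 + T))
-38*W(6, -6)*22 = -(-228)*(-2 - 6)*22 = -(-228)*(-8)*22 = -38*48*22 = -1824*22 = -40128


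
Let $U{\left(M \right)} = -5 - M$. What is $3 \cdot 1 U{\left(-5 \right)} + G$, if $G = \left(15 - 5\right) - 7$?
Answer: $3$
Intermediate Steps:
$G = 3$ ($G = 10 - 7 = 3$)
$3 \cdot 1 U{\left(-5 \right)} + G = 3 \cdot 1 \left(-5 - -5\right) + 3 = 3 \left(-5 + 5\right) + 3 = 3 \cdot 0 + 3 = 0 + 3 = 3$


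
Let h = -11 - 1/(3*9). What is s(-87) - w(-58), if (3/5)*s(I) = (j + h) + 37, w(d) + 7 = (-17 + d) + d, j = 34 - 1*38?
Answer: 14305/81 ≈ 176.60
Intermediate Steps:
h = -298/27 (h = -11 - 1/27 = -298/27 ≈ -11.037)
j = -4 (j = 34 - 38 = -4)
w(d) = -24 + 2*d (w(d) = -7 + ((-17 + d) + d) = -7 + (-17 + 2*d) = -24 + 2*d)
s(I) = 2965/81 (s(I) = 5*((-4 - 298/27) + 37)/3 = 5*(-406/27 + 37)/3 = (5/3)*(593/27) = 2965/81)
s(-87) - w(-58) = 2965/81 - (-24 + 2*(-58)) = 2965/81 - (-24 - 116) = 2965/81 - 1*(-140) = 2965/81 + 140 = 14305/81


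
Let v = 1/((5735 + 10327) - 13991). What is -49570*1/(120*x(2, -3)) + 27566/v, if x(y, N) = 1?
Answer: 685065275/12 ≈ 5.7089e+7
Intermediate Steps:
v = 1/2071 (v = 1/(16062 - 13991) = 1/2071 ≈ 0.00048286)
-49570*1/(120*x(2, -3)) + 27566/v = -49570/((4*30)*1) + 27566/(1/2071) = -49570/(120*1) + 27566*2071 = -49570/120 + 57089186 = -49570*1/120 + 57089186 = -4957/12 + 57089186 = 685065275/12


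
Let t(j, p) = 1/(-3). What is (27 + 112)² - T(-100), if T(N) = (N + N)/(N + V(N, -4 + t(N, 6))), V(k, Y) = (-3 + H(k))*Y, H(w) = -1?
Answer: 598876/31 ≈ 19319.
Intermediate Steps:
t(j, p) = -⅓
V(k, Y) = -4*Y (V(k, Y) = (-3 - 1)*Y = -4*Y)
T(N) = 2*N/(52/3 + N) (T(N) = (N + N)/(N - 4*(-4 - ⅓)) = (2*N)/(N - 4*(-13/3)) = (2*N)/(N + 52/3) = (2*N)/(52/3 + N) = 2*N/(52/3 + N))
(27 + 112)² - T(-100) = (27 + 112)² - 6*(-100)/(52 + 3*(-100)) = 139² - 6*(-100)/(52 - 300) = 19321 - 6*(-100)/(-248) = 19321 - 6*(-100)*(-1)/248 = 19321 - 1*75/31 = 19321 - 75/31 = 598876/31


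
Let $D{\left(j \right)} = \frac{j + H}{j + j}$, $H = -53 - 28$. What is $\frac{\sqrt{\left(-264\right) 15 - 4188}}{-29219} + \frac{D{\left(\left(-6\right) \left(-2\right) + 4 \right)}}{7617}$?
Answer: $- \frac{65}{243744} - \frac{2 i \sqrt{2037}}{29219} \approx -0.00026667 - 0.0030893 i$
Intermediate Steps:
$H = -81$
$D{\left(j \right)} = \frac{-81 + j}{2 j}$ ($D{\left(j \right)} = \frac{j - 81}{j + j} = \frac{-81 + j}{2 j}$)
$\frac{\sqrt{\left(-264\right) 15 - 4188}}{-29219} + \frac{D{\left(\left(-6\right) \left(-2\right) + 4 \right)}}{7617} = \frac{\sqrt{\left(-264\right) 15 - 4188}}{-29219} + \frac{\frac{1}{2} \frac{1}{\left(-6\right) \left(-2\right) + 4} \left(-81 + \left(\left(-6\right) \left(-2\right) + 4\right)\right)}{7617} = \sqrt{-3960 - 4188} \left(- \frac{1}{29219}\right) + \frac{-81 + \left(12 + 4\right)}{2 \left(12 + 4\right)} \frac{1}{7617} = \sqrt{-8148} \left(- \frac{1}{29219}\right) + \frac{-81 + 16}{2 \cdot 16} \cdot \frac{1}{7617} = 2 i \sqrt{2037} \left(- \frac{1}{29219}\right) + \frac{1}{2} \cdot \frac{1}{16} \left(-65\right) \frac{1}{7617} = - \frac{2 i \sqrt{2037}}{29219} - \frac{65}{243744} = - \frac{65}{243744} - \frac{2 i \sqrt{2037}}{29219}$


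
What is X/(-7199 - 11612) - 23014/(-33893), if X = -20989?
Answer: 1144296531/637561223 ≈ 1.7948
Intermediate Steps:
X/(-7199 - 11612) - 23014/(-33893) = -20989/(-7199 - 11612) - 23014/(-33893) = -20989/(-18811) - 23014*(-1/33893) = -20989*(-1/18811) + 23014/33893 = 20989/18811 + 23014/33893 = 1144296531/637561223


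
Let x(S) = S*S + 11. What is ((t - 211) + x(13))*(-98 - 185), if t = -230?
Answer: 73863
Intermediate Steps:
x(S) = 11 + S**2 (x(S) = S**2 + 11 = 11 + S**2)
((t - 211) + x(13))*(-98 - 185) = ((-230 - 211) + (11 + 13**2))*(-98 - 185) = (-441 + (11 + 169))*(-283) = (-441 + 180)*(-283) = -261*(-283) = 73863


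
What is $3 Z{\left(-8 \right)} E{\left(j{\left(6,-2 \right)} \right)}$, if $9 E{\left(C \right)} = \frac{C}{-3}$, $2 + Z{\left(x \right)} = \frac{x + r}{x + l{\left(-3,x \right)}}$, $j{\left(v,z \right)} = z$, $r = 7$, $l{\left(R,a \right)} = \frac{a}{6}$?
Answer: $- \frac{53}{126} \approx -0.42063$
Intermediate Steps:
$l{\left(R,a \right)} = \frac{a}{6}$ ($l{\left(R,a \right)} = a \frac{1}{6} = \frac{a}{6}$)
$Z{\left(x \right)} = -2 + \frac{6 \left(7 + x\right)}{7 x}$ ($Z{\left(x \right)} = -2 + \frac{x + 7}{x + \frac{x}{6}} = -2 + \frac{7 + x}{\frac{7}{6} x} = -2 + \left(7 + x\right) \frac{6}{7 x} = -2 + \frac{6 \left(7 + x\right)}{7 x}$)
$E{\left(C \right)} = - \frac{C}{27}$ ($E{\left(C \right)} = \frac{C \frac{1}{-3}}{9} = \frac{C \left(- \frac{1}{3}\right)}{9} = \frac{\left(- \frac{1}{3}\right) C}{9} = - \frac{C}{27}$)
$3 Z{\left(-8 \right)} E{\left(j{\left(6,-2 \right)} \right)} = 3 \left(- \frac{8}{7} + \frac{6}{-8}\right) \left(\left(- \frac{1}{27}\right) \left(-2\right)\right) = 3 \left(- \frac{8}{7} + 6 \left(- \frac{1}{8}\right)\right) \frac{2}{27} = 3 \left(- \frac{8}{7} - \frac{3}{4}\right) \frac{2}{27} = 3 \left(- \frac{53}{28}\right) \frac{2}{27} = \left(- \frac{159}{28}\right) \frac{2}{27} = - \frac{53}{126}$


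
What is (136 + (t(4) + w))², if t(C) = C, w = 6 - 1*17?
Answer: 16641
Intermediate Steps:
w = -11 (w = 6 - 17 = -11)
(136 + (t(4) + w))² = (136 + (4 - 11))² = (136 - 7)² = 129² = 16641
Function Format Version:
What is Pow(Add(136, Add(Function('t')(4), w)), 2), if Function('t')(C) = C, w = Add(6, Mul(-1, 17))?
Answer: 16641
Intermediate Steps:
w = -11 (w = Add(6, -17) = -11)
Pow(Add(136, Add(Function('t')(4), w)), 2) = Pow(Add(136, Add(4, -11)), 2) = Pow(Add(136, -7), 2) = Pow(129, 2) = 16641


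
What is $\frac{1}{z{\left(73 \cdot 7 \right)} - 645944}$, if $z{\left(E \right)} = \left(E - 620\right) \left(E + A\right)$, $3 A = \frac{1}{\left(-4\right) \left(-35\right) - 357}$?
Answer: $- \frac{651}{456769484} \approx -1.4252 \cdot 10^{-6}$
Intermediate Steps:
$A = - \frac{1}{651}$ ($A = \frac{1}{3 \left(\left(-4\right) \left(-35\right) - 357\right)} = \frac{1}{3 \left(140 - 357\right)} = \frac{1}{3 \left(-217\right)} = \frac{1}{3} \left(- \frac{1}{217}\right) = - \frac{1}{651} \approx -0.0015361$)
$z{\left(E \right)} = \left(-620 + E\right) \left(- \frac{1}{651} + E\right)$ ($z{\left(E \right)} = \left(E - 620\right) \left(E - \frac{1}{651}\right) = \left(-620 + E\right) \left(- \frac{1}{651} + E\right)$)
$\frac{1}{z{\left(73 \cdot 7 \right)} - 645944} = \frac{1}{\left(\frac{20}{21} + \left(73 \cdot 7\right)^{2} - \frac{403621 \cdot 73 \cdot 7}{651}\right) - 645944} = \frac{1}{\left(\frac{20}{21} + 511^{2} - \frac{29464333}{93}\right) - 645944} = \frac{1}{\left(\frac{20}{21} + 261121 - \frac{29464333}{93}\right) - 645944} = \frac{1}{- \frac{36259940}{651} - 645944} = \frac{1}{- \frac{456769484}{651}} = - \frac{651}{456769484}$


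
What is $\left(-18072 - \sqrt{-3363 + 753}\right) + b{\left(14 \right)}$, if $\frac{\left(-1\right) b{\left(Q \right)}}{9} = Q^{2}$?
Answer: $-19836 - 3 i \sqrt{290} \approx -19836.0 - 51.088 i$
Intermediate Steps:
$b{\left(Q \right)} = - 9 Q^{2}$
$\left(-18072 - \sqrt{-3363 + 753}\right) + b{\left(14 \right)} = \left(-18072 - \sqrt{-3363 + 753}\right) - 9 \cdot 14^{2} = \left(-18072 - \sqrt{-2610}\right) - 1764 = \left(-18072 - 3 i \sqrt{290}\right) - 1764 = -19836 - 3 i \sqrt{290}$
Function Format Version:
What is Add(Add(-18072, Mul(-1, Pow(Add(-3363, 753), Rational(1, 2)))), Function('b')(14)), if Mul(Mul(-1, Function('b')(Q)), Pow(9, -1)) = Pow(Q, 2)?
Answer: Add(-19836, Mul(-3, I, Pow(290, Rational(1, 2)))) ≈ Add(-19836., Mul(-51.088, I))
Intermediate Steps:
Function('b')(Q) = Mul(-9, Pow(Q, 2))
Add(Add(-18072, Mul(-1, Pow(Add(-3363, 753), Rational(1, 2)))), Function('b')(14)) = Add(Add(-18072, Mul(-1, Pow(Add(-3363, 753), Rational(1, 2)))), Mul(-9, Pow(14, 2))) = Add(Add(-18072, Mul(-1, Pow(-2610, Rational(1, 2)))), Mul(-9, 196)) = Add(Add(-18072, Mul(-1, Mul(3, I, Pow(290, Rational(1, 2))))), -1764) = Add(Add(-18072, Mul(-3, I, Pow(290, Rational(1, 2)))), -1764) = Add(-19836, Mul(-3, I, Pow(290, Rational(1, 2))))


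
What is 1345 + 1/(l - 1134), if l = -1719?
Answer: 3837284/2853 ≈ 1345.0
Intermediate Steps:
1345 + 1/(l - 1134) = 1345 + 1/(-1719 - 1134) = 1345 + 1/(-2853) = 1345 - 1/2853 = 3837284/2853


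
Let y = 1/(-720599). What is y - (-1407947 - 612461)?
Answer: 1455903984391/720599 ≈ 2.0204e+6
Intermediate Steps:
y = -1/720599 ≈ -1.3877e-6
y - (-1407947 - 612461) = -1/720599 - (-1407947 - 612461) = -1/720599 - 1*(-2020408) = -1/720599 + 2020408 = 1455903984391/720599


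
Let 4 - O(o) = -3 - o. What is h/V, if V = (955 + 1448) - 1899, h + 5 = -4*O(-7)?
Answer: -5/504 ≈ -0.0099206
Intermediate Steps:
O(o) = 7 + o (O(o) = 4 - (-3 - o) = 4 + (3 + o) = 7 + o)
h = -5 (h = -5 - 4*(7 - 7) = -5 - 4*0 = -5 + 0 = -5)
V = 504 (V = 2403 - 1899 = 504)
h/V = -5/504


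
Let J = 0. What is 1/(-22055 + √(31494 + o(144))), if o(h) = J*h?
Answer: -22055/486391531 - √31494/486391531 ≈ -4.5709e-5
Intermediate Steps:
o(h) = 0 (o(h) = 0*h = 0)
1/(-22055 + √(31494 + o(144))) = 1/(-22055 + √(31494 + 0)) = 1/(-22055 + √31494)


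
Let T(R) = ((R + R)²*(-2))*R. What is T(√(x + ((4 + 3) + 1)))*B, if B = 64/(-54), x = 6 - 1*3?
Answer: 2816*√11/27 ≈ 345.91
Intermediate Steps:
x = 3 (x = 6 - 3 = 3)
T(R) = -8*R³ (T(R) = ((2*R)²*(-2))*R = ((4*R²)*(-2))*R = (-8*R²)*R = -8*R³)
B = -32/27 (B = 64*(-1/54) = -32/27 ≈ -1.1852)
T(√(x + ((4 + 3) + 1)))*B = -8*(3 + ((4 + 3) + 1))^(3/2)*(-32/27) = -8*(3 + (7 + 1))^(3/2)*(-32/27) = -8*(3 + 8)^(3/2)*(-32/27) = -8*11*√11*(-32/27) = -88*√11*(-32/27) = 2816*√11/27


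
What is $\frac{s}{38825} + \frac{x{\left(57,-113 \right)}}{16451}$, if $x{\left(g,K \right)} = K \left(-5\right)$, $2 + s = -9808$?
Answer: $- \frac{27889637}{127742015} \approx -0.21833$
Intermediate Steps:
$s = -9810$ ($s = -2 - 9808 = -9810$)
$x{\left(g,K \right)} = - 5 K$
$\frac{s}{38825} + \frac{x{\left(57,-113 \right)}}{16451} = - \frac{9810}{38825} + \frac{\left(-5\right) \left(-113\right)}{16451} = \left(-9810\right) \frac{1}{38825} + 565 \cdot \frac{1}{16451} = - \frac{1962}{7765} + \frac{565}{16451} = - \frac{27889637}{127742015}$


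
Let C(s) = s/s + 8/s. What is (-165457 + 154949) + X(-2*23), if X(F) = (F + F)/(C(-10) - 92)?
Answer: -4822712/459 ≈ -10507.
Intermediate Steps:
C(s) = 1 + 8/s
X(F) = -10*F/459 (X(F) = (F + F)/((8 - 10)/(-10) - 92) = (2*F)/(-1/10*(-2) - 92) = (2*F)/(1/5 - 92) = (2*F)/(-459/5) = (2*F)*(-5/459) = -10*F/459)
(-165457 + 154949) + X(-2*23) = (-165457 + 154949) - (-20)*23/459 = -10508 - 10/459*(-46) = -10508 + 460/459 = -4822712/459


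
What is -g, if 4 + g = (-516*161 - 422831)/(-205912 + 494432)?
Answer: 1659987/288520 ≈ 5.7535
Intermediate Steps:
g = -1659987/288520 (g = -4 + (-516*161 - 422831)/(-205912 + 494432) = -4 + (-83076 - 422831)/288520 = -4 - 505907*1/288520 = -4 - 505907/288520 = -1659987/288520 ≈ -5.7535)
-g = -1*(-1659987/288520) = 1659987/288520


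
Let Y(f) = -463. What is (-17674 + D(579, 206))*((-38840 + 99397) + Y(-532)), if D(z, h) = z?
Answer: -1027306930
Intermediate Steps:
(-17674 + D(579, 206))*((-38840 + 99397) + Y(-532)) = (-17674 + 579)*((-38840 + 99397) - 463) = -17095*(60557 - 463) = -17095*60094 = -1027306930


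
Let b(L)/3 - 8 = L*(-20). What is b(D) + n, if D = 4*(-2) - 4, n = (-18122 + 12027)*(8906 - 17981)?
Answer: 55312869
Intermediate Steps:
n = 55312125 (n = -6095*(-9075) = 55312125)
D = -12 (D = -8 - 4 = -12)
b(L) = 24 - 60*L (b(L) = 24 + 3*(L*(-20)) = 24 + 3*(-20*L) = 24 - 60*L)
b(D) + n = (24 - 60*(-12)) + 55312125 = (24 + 720) + 55312125 = 744 + 55312125 = 55312869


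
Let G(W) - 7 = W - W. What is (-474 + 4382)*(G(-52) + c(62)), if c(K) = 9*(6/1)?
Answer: 238388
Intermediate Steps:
c(K) = 54 (c(K) = 9*(6*1) = 9*6 = 54)
G(W) = 7 (G(W) = 7 + (W - W) = 7 + 0 = 7)
(-474 + 4382)*(G(-52) + c(62)) = (-474 + 4382)*(7 + 54) = 3908*61 = 238388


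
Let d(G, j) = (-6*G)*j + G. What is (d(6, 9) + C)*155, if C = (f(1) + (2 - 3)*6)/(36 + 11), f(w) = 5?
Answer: -2316785/47 ≈ -49293.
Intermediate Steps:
d(G, j) = G - 6*G*j (d(G, j) = -6*G*j + G = G - 6*G*j)
C = -1/47 (C = (5 + (2 - 3)*6)/(36 + 11) = (5 - 1*6)/47 = (5 - 6)*(1/47) = -1*1/47 = -1/47 ≈ -0.021277)
(d(6, 9) + C)*155 = (6*(1 - 6*9) - 1/47)*155 = (6*(1 - 54) - 1/47)*155 = (6*(-53) - 1/47)*155 = (-318 - 1/47)*155 = -14947/47*155 = -2316785/47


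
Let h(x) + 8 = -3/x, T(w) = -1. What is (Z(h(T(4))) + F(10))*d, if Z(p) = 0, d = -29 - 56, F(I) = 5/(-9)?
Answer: 425/9 ≈ 47.222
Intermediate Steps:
F(I) = -5/9 (F(I) = 5*(-⅑) = -5/9)
h(x) = -8 - 3/x
d = -85
(Z(h(T(4))) + F(10))*d = (0 - 5/9)*(-85) = -5/9*(-85) = 425/9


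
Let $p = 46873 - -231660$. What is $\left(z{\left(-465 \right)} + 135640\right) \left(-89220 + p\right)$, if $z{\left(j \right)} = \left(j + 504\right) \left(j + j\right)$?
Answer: $18812032810$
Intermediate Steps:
$p = 278533$ ($p = 46873 + 231660 = 278533$)
$z{\left(j \right)} = 2 j \left(504 + j\right)$ ($z{\left(j \right)} = \left(504 + j\right) 2 j = 2 j \left(504 + j\right)$)
$\left(z{\left(-465 \right)} + 135640\right) \left(-89220 + p\right) = \left(2 \left(-465\right) \left(504 - 465\right) + 135640\right) \left(-89220 + 278533\right) = \left(2 \left(-465\right) 39 + 135640\right) 189313 = \left(-36270 + 135640\right) 189313 = 99370 \cdot 189313 = 18812032810$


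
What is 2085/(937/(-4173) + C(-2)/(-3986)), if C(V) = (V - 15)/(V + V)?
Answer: -138724040520/15010469 ≈ -9241.8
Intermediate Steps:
C(V) = (-15 + V)/(2*V) (C(V) = (-15 + V)/((2*V)) = (-15 + V)*(1/(2*V)) = (-15 + V)/(2*V))
2085/(937/(-4173) + C(-2)/(-3986)) = 2085/(937/(-4173) + ((1/2)*(-15 - 2)/(-2))/(-3986)) = 2085/(937*(-1/4173) + ((1/2)*(-1/2)*(-17))*(-1/3986)) = 2085/(-937/4173 + (17/4)*(-1/3986)) = 2085/(-937/4173 - 17/15944) = 2085/(-15010469/66534312) = 2085*(-66534312/15010469) = -138724040520/15010469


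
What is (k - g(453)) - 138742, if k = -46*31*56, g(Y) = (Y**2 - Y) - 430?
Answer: -422924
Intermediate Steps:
g(Y) = -430 + Y**2 - Y
k = -79856 (k = -1426*56 = -79856)
(k - g(453)) - 138742 = (-79856 - (-430 + 453**2 - 1*453)) - 138742 = (-79856 - (-430 + 205209 - 453)) - 138742 = (-79856 - 1*204326) - 138742 = (-79856 - 204326) - 138742 = -284182 - 138742 = -422924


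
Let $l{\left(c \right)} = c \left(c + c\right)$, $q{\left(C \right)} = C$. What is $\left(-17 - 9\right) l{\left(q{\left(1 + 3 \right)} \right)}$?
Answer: $-832$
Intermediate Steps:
$l{\left(c \right)} = 2 c^{2}$ ($l{\left(c \right)} = c 2 c = 2 c^{2}$)
$\left(-17 - 9\right) l{\left(q{\left(1 + 3 \right)} \right)} = \left(-17 - 9\right) 2 \left(1 + 3\right)^{2} = - 26 \cdot 2 \cdot 4^{2} = - 26 \cdot 2 \cdot 16 = \left(-26\right) 32 = -832$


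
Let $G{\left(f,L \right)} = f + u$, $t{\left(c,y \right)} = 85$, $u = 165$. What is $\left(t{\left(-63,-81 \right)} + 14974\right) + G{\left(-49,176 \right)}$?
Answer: $15175$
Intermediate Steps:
$G{\left(f,L \right)} = 165 + f$ ($G{\left(f,L \right)} = f + 165 = 165 + f$)
$\left(t{\left(-63,-81 \right)} + 14974\right) + G{\left(-49,176 \right)} = \left(85 + 14974\right) + \left(165 - 49\right) = 15059 + 116 = 15175$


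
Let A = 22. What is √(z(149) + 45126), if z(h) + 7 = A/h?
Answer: √1001690197/149 ≈ 212.41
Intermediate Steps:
z(h) = -7 + 22/h
√(z(149) + 45126) = √((-7 + 22/149) + 45126) = √(-1021/149 + 45126) = √(6722753/149) = √1001690197/149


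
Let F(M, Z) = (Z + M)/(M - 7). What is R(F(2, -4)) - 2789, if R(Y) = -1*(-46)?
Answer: -2743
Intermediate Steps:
F(M, Z) = (M + Z)/(-7 + M)
R(Y) = 46
R(F(2, -4)) - 2789 = 46 - 2789 = -2743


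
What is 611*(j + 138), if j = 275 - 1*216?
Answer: 120367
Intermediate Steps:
j = 59 (j = 275 - 216 = 59)
611*(j + 138) = 611*(59 + 138) = 611*197 = 120367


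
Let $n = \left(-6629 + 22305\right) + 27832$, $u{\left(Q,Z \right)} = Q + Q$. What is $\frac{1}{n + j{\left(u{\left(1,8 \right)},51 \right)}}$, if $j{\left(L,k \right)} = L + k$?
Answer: $\frac{1}{43561} \approx 2.2956 \cdot 10^{-5}$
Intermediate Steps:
$u{\left(Q,Z \right)} = 2 Q$
$n = 43508$ ($n = 15676 + 27832 = 43508$)
$\frac{1}{n + j{\left(u{\left(1,8 \right)},51 \right)}} = \frac{1}{43508 + \left(2 \cdot 1 + 51\right)} = \frac{1}{43508 + \left(2 + 51\right)} = \frac{1}{43508 + 53} = \frac{1}{43561}$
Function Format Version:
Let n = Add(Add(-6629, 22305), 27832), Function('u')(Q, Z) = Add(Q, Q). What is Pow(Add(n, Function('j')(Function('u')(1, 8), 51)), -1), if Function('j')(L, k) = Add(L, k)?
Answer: Rational(1, 43561) ≈ 2.2956e-5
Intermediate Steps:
Function('u')(Q, Z) = Mul(2, Q)
n = 43508 (n = Add(15676, 27832) = 43508)
Pow(Add(n, Function('j')(Function('u')(1, 8), 51)), -1) = Pow(Add(43508, Add(Mul(2, 1), 51)), -1) = Pow(Add(43508, Add(2, 51)), -1) = Pow(Add(43508, 53), -1) = Pow(43561, -1) = Rational(1, 43561)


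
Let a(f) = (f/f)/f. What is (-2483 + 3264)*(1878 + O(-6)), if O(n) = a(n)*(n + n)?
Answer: 1468280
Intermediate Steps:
a(f) = 1/f
O(n) = 2 (O(n) = (n + n)/n = (2*n)/n = 2)
(-2483 + 3264)*(1878 + O(-6)) = (-2483 + 3264)*(1878 + 2) = 781*1880 = 1468280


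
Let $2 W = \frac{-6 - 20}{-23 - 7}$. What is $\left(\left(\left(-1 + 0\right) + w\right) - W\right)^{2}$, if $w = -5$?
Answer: $\frac{37249}{900} \approx 41.388$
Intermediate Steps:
$W = \frac{13}{30}$ ($W = \frac{\left(-6 - 20\right) \frac{1}{-23 - 7}}{2} = \frac{\left(-26\right) \frac{1}{-30}}{2} = \frac{\left(-26\right) \left(- \frac{1}{30}\right)}{2} = \frac{1}{2} \cdot \frac{13}{15} = \frac{13}{30} \approx 0.43333$)
$\left(\left(\left(-1 + 0\right) + w\right) - W\right)^{2} = \left(\left(\left(-1 + 0\right) - 5\right) - \frac{13}{30}\right)^{2} = \left(\left(-1 - 5\right) - \frac{13}{30}\right)^{2} = \left(-6 - \frac{13}{30}\right)^{2} = \left(- \frac{193}{30}\right)^{2} = \frac{37249}{900}$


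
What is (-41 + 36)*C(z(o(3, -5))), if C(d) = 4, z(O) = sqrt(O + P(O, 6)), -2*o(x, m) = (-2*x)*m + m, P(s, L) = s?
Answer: -20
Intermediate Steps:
o(x, m) = -m/2 + m*x (o(x, m) = -((-2*x)*m + m)/2 = -(-2*m*x + m)/2 = -(m - 2*m*x)/2 = -m/2 + m*x)
z(O) = sqrt(2)*sqrt(O) (z(O) = sqrt(O + O) = sqrt(2*O) = sqrt(2)*sqrt(O))
(-41 + 36)*C(z(o(3, -5))) = (-41 + 36)*4 = -5*4 = -20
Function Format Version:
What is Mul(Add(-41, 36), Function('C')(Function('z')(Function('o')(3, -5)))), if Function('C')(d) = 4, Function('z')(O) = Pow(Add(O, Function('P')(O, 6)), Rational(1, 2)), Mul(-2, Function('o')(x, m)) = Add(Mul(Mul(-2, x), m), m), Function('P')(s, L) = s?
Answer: -20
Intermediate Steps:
Function('o')(x, m) = Add(Mul(Rational(-1, 2), m), Mul(m, x)) (Function('o')(x, m) = Mul(Rational(-1, 2), Add(Mul(Mul(-2, x), m), m)) = Mul(Rational(-1, 2), Add(Mul(-2, m, x), m)) = Mul(Rational(-1, 2), Add(m, Mul(-2, m, x))) = Add(Mul(Rational(-1, 2), m), Mul(m, x)))
Function('z')(O) = Mul(Pow(2, Rational(1, 2)), Pow(O, Rational(1, 2))) (Function('z')(O) = Pow(Add(O, O), Rational(1, 2)) = Pow(Mul(2, O), Rational(1, 2)) = Mul(Pow(2, Rational(1, 2)), Pow(O, Rational(1, 2))))
Mul(Add(-41, 36), Function('C')(Function('z')(Function('o')(3, -5)))) = Mul(Add(-41, 36), 4) = Mul(-5, 4) = -20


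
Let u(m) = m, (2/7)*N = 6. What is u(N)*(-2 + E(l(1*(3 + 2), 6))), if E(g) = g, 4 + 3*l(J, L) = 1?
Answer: -63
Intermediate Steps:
l(J, L) = -1 (l(J, L) = -4/3 + (⅓)*1 = -4/3 + ⅓ = -1)
N = 21 (N = (7/2)*6 = 21)
u(N)*(-2 + E(l(1*(3 + 2), 6))) = 21*(-2 - 1) = 21*(-3) = -63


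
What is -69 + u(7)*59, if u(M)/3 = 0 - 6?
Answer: -1131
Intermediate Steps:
u(M) = -18 (u(M) = 3*(0 - 6) = 3*(-6) = -18)
-69 + u(7)*59 = -69 - 18*59 = -69 - 1062 = -1131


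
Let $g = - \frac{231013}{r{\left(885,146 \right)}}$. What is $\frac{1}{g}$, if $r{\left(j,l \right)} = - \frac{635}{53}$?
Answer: $\frac{5}{96407} \approx 5.1863 \cdot 10^{-5}$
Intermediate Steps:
$r{\left(j,l \right)} = - \frac{635}{53}$ ($r{\left(j,l \right)} = \left(-635\right) \frac{1}{53} = - \frac{635}{53}$)
$g = \frac{96407}{5}$ ($g = - \frac{231013}{- \frac{635}{53}} = \left(-231013\right) \left(- \frac{53}{635}\right) = \frac{96407}{5} \approx 19281.0$)
$\frac{1}{g} = \frac{1}{\frac{96407}{5}} = \frac{5}{96407}$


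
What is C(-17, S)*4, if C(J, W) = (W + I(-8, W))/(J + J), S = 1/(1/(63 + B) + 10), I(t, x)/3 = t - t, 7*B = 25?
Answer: -932/79339 ≈ -0.011747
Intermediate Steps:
B = 25/7 (B = (1/7)*25 = 25/7 ≈ 3.5714)
I(t, x) = 0 (I(t, x) = 3*(t - t) = 3*0 = 0)
S = 466/4667 (S = 1/(1/(63 + 25/7) + 10) = 1/(1/(466/7) + 10) = 1/(7/466 + 10) = 1/(4667/466) = 466/4667 ≈ 0.099850)
C(J, W) = W/(2*J) (C(J, W) = (W + 0)/(J + J) = W/((2*J)) = W*(1/(2*J)) = W/(2*J))
C(-17, S)*4 = ((1/2)*(466/4667)/(-17))*4 = ((1/2)*(466/4667)*(-1/17))*4 = -233/79339*4 = -932/79339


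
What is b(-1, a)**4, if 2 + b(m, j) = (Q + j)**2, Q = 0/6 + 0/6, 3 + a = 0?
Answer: 2401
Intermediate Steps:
a = -3 (a = -3 + 0 = -3)
Q = 0 (Q = 0*(1/6) + 0*(1/6) = 0 + 0 = 0)
b(m, j) = -2 + j**2 (b(m, j) = -2 + (0 + j)**2 = -2 + j**2)
b(-1, a)**4 = (-2 + (-3)**2)**4 = (-2 + 9)**4 = 7**4 = 2401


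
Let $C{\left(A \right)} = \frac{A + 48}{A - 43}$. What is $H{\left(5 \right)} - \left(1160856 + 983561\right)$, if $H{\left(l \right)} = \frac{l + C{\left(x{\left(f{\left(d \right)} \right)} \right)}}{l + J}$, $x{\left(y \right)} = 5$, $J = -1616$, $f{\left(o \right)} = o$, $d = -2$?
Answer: $- \frac{131276920043}{61218} \approx -2.1444 \cdot 10^{6}$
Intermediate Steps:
$C{\left(A \right)} = \frac{48 + A}{-43 + A}$
$H{\left(l \right)} = \frac{- \frac{53}{38} + l}{-1616 + l}$ ($H{\left(l \right)} = \frac{l + \frac{48 + 5}{-43 + 5}}{l - 1616} = \frac{l + \frac{1}{-38} \cdot 53}{-1616 + l} = \frac{l - \frac{53}{38}}{-1616 + l} = \frac{- \frac{53}{38} + l}{-1616 + l}$)
$H{\left(5 \right)} - \left(1160856 + 983561\right) = \frac{- \frac{53}{38} + 5}{-1616 + 5} - \left(1160856 + 983561\right) = \frac{1}{-1611} \cdot \frac{137}{38} - 2144417 = \left(- \frac{1}{1611}\right) \frac{137}{38} - 2144417 = - \frac{137}{61218} - 2144417 = - \frac{131276920043}{61218}$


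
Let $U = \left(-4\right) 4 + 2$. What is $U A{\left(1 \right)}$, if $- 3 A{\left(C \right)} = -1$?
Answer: $- \frac{14}{3} \approx -4.6667$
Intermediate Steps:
$A{\left(C \right)} = \frac{1}{3}$ ($A{\left(C \right)} = \left(- \frac{1}{3}\right) \left(-1\right) = \frac{1}{3}$)
$U = -14$ ($U = -16 + 2 = -14$)
$U A{\left(1 \right)} = \left(-14\right) \frac{1}{3} = - \frac{14}{3}$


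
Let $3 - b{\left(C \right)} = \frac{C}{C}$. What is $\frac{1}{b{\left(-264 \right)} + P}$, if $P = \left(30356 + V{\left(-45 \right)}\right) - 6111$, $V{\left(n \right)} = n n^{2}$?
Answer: $- \frac{1}{66878} \approx -1.4953 \cdot 10^{-5}$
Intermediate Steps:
$V{\left(n \right)} = n^{3}$
$P = -66880$ ($P = \left(30356 + \left(-45\right)^{3}\right) - 6111 = \left(30356 - 91125\right) - 6111 = -60769 - 6111 = -66880$)
$b{\left(C \right)} = 2$ ($b{\left(C \right)} = 3 - \frac{C}{C} = 3 - 1 = 2$)
$\frac{1}{b{\left(-264 \right)} + P} = \frac{1}{2 - 66880} = \frac{1}{-66878} = - \frac{1}{66878}$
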